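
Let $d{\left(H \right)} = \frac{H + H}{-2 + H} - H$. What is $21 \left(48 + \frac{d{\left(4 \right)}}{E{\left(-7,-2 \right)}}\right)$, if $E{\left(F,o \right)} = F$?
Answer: $1008$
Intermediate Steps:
$d{\left(H \right)} = - H + \frac{2 H}{-2 + H}$ ($d{\left(H \right)} = \frac{2 H}{-2 + H} - H = - H + \frac{2 H}{-2 + H}$)
$21 \left(48 + \frac{d{\left(4 \right)}}{E{\left(-7,-2 \right)}}\right) = 21 \left(48 + \frac{4 \frac{1}{-2 + 4} \left(4 - 4\right)}{-7}\right) = 21 \left(48 + \frac{4 \left(4 - 4\right)}{2} \left(- \frac{1}{7}\right)\right) = 21 \left(48 + 4 \cdot \frac{1}{2} \cdot 0 \left(- \frac{1}{7}\right)\right) = 21 \left(48 + 0 \left(- \frac{1}{7}\right)\right) = 21 \left(48 + 0\right) = 21 \cdot 48 = 1008$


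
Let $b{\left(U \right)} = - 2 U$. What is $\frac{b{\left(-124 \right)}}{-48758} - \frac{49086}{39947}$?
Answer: $- \frac{1201621022}{973867913} \approx -1.2339$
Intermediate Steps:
$\frac{b{\left(-124 \right)}}{-48758} - \frac{49086}{39947} = \frac{\left(-2\right) \left(-124\right)}{-48758} - \frac{49086}{39947} = 248 \left(- \frac{1}{48758}\right) - \frac{49086}{39947} = - \frac{124}{24379} - \frac{49086}{39947} = - \frac{1201621022}{973867913}$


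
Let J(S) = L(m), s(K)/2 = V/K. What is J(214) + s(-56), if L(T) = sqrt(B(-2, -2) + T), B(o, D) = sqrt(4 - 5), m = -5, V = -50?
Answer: 25/14 + sqrt(-5 + I) ≈ 2.0082 + 2.2471*I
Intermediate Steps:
B(o, D) = I (B(o, D) = sqrt(-1) = I)
L(T) = sqrt(I + T)
s(K) = -100/K (s(K) = 2*(-50/K) = -100/K)
J(S) = sqrt(-5 + I) (J(S) = sqrt(I - 5) = sqrt(-5 + I))
J(214) + s(-56) = sqrt(-5 + I) - 100/(-56) = sqrt(-5 + I) - 100*(-1/56) = sqrt(-5 + I) + 25/14 = 25/14 + sqrt(-5 + I)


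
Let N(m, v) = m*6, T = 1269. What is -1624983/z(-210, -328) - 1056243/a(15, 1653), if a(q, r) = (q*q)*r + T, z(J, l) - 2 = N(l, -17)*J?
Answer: -86913343769/12852863559 ≈ -6.7622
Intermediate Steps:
N(m, v) = 6*m
z(J, l) = 2 + 6*J*l (z(J, l) = 2 + (6*l)*J = 2 + 6*J*l)
a(q, r) = 1269 + r*q**2 (a(q, r) = (q*q)*r + 1269 = q**2*r + 1269 = r*q**2 + 1269 = 1269 + r*q**2)
-1624983/z(-210, -328) - 1056243/a(15, 1653) = -1624983/(2 + 6*(-210)*(-328)) - 1056243/(1269 + 1653*15**2) = -1624983/(2 + 413280) - 1056243/(1269 + 1653*225) = -1624983/413282 - 1056243/(1269 + 371925) = -1624983*1/413282 - 1056243/373194 = -1624983/413282 - 1056243*1/373194 = -1624983/413282 - 352081/124398 = -86913343769/12852863559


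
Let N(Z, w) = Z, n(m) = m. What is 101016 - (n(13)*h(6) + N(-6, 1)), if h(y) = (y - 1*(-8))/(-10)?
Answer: 505201/5 ≈ 1.0104e+5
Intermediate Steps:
h(y) = -⅘ - y/10 (h(y) = (y + 8)*(-⅒) = (8 + y)*(-⅒) = -⅘ - y/10)
101016 - (n(13)*h(6) + N(-6, 1)) = 101016 - (13*(-⅘ - ⅒*6) - 6) = 101016 - (13*(-⅘ - ⅗) - 6) = 101016 - (13*(-7/5) - 6) = 101016 - (-91/5 - 6) = 101016 - 1*(-121/5) = 101016 + 121/5 = 505201/5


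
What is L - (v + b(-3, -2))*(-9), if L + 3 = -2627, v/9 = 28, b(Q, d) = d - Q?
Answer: -353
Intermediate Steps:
v = 252 (v = 9*28 = 252)
L = -2630 (L = -3 - 2627 = -2630)
L - (v + b(-3, -2))*(-9) = -2630 - (252 + (-2 - 1*(-3)))*(-9) = -2630 - (252 + (-2 + 3))*(-9) = -2630 - (252 + 1)*(-9) = -2630 - 253*(-9) = -2630 - 1*(-2277) = -2630 + 2277 = -353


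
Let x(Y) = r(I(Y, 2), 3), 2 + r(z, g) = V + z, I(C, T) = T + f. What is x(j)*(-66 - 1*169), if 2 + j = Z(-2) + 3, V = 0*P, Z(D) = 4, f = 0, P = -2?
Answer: 0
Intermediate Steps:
V = 0 (V = 0*(-2) = 0)
I(C, T) = T (I(C, T) = T + 0 = T)
j = 5 (j = -2 + (4 + 3) = -2 + 7 = 5)
r(z, g) = -2 + z (r(z, g) = -2 + (0 + z) = -2 + z)
x(Y) = 0 (x(Y) = -2 + 2 = 0)
x(j)*(-66 - 1*169) = 0*(-66 - 1*169) = 0*(-66 - 169) = 0*(-235) = 0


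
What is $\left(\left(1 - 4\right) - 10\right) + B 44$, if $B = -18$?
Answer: $-805$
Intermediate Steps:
$\left(\left(1 - 4\right) - 10\right) + B 44 = \left(\left(1 - 4\right) - 10\right) - 792 = \left(-3 - 10\right) - 792 = -13 - 792 = -805$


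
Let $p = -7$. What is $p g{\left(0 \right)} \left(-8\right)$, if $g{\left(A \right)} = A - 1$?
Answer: $-56$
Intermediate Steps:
$g{\left(A \right)} = -1 + A$ ($g{\left(A \right)} = A - 1 = -1 + A$)
$p g{\left(0 \right)} \left(-8\right) = - 7 \left(-1 + 0\right) \left(-8\right) = \left(-7\right) \left(-1\right) \left(-8\right) = 7 \left(-8\right) = -56$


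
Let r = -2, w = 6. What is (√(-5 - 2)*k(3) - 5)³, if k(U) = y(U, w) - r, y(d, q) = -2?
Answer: -125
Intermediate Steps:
k(U) = 0 (k(U) = -2 - 1*(-2) = -2 + 2 = 0)
(√(-5 - 2)*k(3) - 5)³ = (√(-5 - 2)*0 - 5)³ = (√(-7)*0 - 5)³ = ((I*√7)*0 - 5)³ = (0 - 5)³ = (-5)³ = -125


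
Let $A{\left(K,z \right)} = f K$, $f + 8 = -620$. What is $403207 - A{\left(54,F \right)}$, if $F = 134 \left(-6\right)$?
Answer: $437119$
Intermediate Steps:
$f = -628$ ($f = -8 - 620 = -628$)
$F = -804$
$A{\left(K,z \right)} = - 628 K$
$403207 - A{\left(54,F \right)} = 403207 - \left(-628\right) 54 = 403207 - -33912 = 403207 + 33912 = 437119$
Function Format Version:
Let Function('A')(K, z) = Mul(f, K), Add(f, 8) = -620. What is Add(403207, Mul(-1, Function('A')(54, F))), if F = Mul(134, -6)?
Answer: 437119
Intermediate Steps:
f = -628 (f = Add(-8, -620) = -628)
F = -804
Function('A')(K, z) = Mul(-628, K)
Add(403207, Mul(-1, Function('A')(54, F))) = Add(403207, Mul(-1, Mul(-628, 54))) = Add(403207, Mul(-1, -33912)) = Add(403207, 33912) = 437119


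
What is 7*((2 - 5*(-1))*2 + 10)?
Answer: 168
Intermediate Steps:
7*((2 - 5*(-1))*2 + 10) = 7*((2 + 5)*2 + 10) = 7*(7*2 + 10) = 7*(14 + 10) = 7*24 = 168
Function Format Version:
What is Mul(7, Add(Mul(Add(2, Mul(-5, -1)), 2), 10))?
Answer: 168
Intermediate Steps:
Mul(7, Add(Mul(Add(2, Mul(-5, -1)), 2), 10)) = Mul(7, Add(Mul(Add(2, 5), 2), 10)) = Mul(7, Add(Mul(7, 2), 10)) = Mul(7, Add(14, 10)) = Mul(7, 24) = 168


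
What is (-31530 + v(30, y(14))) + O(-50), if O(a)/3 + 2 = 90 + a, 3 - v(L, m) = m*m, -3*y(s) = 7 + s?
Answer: -31462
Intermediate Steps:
y(s) = -7/3 - s/3 (y(s) = -(7 + s)/3 = -7/3 - s/3)
v(L, m) = 3 - m² (v(L, m) = 3 - m*m = 3 - m²)
O(a) = 264 + 3*a (O(a) = -6 + 3*(90 + a) = -6 + (270 + 3*a) = 264 + 3*a)
(-31530 + v(30, y(14))) + O(-50) = (-31530 + (3 - (-7/3 - ⅓*14)²)) + (264 + 3*(-50)) = (-31530 + (3 - (-7/3 - 14/3)²)) + (264 - 150) = (-31530 + (3 - 1*(-7)²)) + 114 = (-31530 + (3 - 1*49)) + 114 = (-31530 + (3 - 49)) + 114 = (-31530 - 46) + 114 = -31576 + 114 = -31462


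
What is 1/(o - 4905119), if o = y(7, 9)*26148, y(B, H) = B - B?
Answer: -1/4905119 ≈ -2.0387e-7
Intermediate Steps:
y(B, H) = 0
o = 0 (o = 0*26148 = 0)
1/(o - 4905119) = 1/(0 - 4905119) = 1/(-4905119) = -1/4905119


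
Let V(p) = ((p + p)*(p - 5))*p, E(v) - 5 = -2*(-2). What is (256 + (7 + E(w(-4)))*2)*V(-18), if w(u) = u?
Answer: -4292352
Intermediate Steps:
E(v) = 9 (E(v) = 5 - 2*(-2) = 5 + 4 = 9)
V(p) = 2*p²*(-5 + p) (V(p) = ((2*p)*(-5 + p))*p = (2*p*(-5 + p))*p = 2*p²*(-5 + p))
(256 + (7 + E(w(-4)))*2)*V(-18) = (256 + (7 + 9)*2)*(2*(-18)²*(-5 - 18)) = (256 + 16*2)*(2*324*(-23)) = (256 + 32)*(-14904) = 288*(-14904) = -4292352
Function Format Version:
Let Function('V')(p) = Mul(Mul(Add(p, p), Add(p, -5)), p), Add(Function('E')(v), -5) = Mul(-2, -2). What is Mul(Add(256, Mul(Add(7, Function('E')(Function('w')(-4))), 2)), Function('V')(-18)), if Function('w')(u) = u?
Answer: -4292352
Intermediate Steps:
Function('E')(v) = 9 (Function('E')(v) = Add(5, Mul(-2, -2)) = Add(5, 4) = 9)
Function('V')(p) = Mul(2, Pow(p, 2), Add(-5, p)) (Function('V')(p) = Mul(Mul(Mul(2, p), Add(-5, p)), p) = Mul(Mul(2, p, Add(-5, p)), p) = Mul(2, Pow(p, 2), Add(-5, p)))
Mul(Add(256, Mul(Add(7, Function('E')(Function('w')(-4))), 2)), Function('V')(-18)) = Mul(Add(256, Mul(Add(7, 9), 2)), Mul(2, Pow(-18, 2), Add(-5, -18))) = Mul(Add(256, Mul(16, 2)), Mul(2, 324, -23)) = Mul(Add(256, 32), -14904) = Mul(288, -14904) = -4292352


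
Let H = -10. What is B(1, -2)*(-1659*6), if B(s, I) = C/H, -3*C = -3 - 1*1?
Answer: 6636/5 ≈ 1327.2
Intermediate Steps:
C = 4/3 (C = -(-3 - 1*1)/3 = -(-3 - 1)/3 = -1/3*(-4) = 4/3 ≈ 1.3333)
B(s, I) = -2/15 (B(s, I) = (4/3)/(-10) = (4/3)*(-1/10) = -2/15)
B(1, -2)*(-1659*6) = -(-1106)*6/5 = -2/15*(-9954) = 6636/5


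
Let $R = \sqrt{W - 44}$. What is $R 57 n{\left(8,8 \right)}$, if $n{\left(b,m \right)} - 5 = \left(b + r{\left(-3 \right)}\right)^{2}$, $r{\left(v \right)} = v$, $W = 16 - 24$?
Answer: $3420 i \sqrt{13} \approx 12331.0 i$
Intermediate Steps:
$W = -8$ ($W = 16 - 24 = -8$)
$R = 2 i \sqrt{13}$ ($R = \sqrt{-8 - 44} = \sqrt{-52} = 2 i \sqrt{13} \approx 7.2111 i$)
$n{\left(b,m \right)} = 5 + \left(-3 + b\right)^{2}$ ($n{\left(b,m \right)} = 5 + \left(b - 3\right)^{2} = 5 + \left(-3 + b\right)^{2}$)
$R 57 n{\left(8,8 \right)} = 2 i \sqrt{13} \cdot 57 \left(5 + \left(-3 + 8\right)^{2}\right) = 114 i \sqrt{13} \left(5 + 5^{2}\right) = 114 i \sqrt{13} \left(5 + 25\right) = 114 i \sqrt{13} \cdot 30 = 3420 i \sqrt{13}$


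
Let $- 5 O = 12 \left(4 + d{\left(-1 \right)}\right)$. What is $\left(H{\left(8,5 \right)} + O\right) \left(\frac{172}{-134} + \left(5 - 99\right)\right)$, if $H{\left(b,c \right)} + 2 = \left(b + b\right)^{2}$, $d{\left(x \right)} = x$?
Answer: $- \frac{7877856}{335} \approx -23516.0$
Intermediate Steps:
$H{\left(b,c \right)} = -2 + 4 b^{2}$ ($H{\left(b,c \right)} = -2 + \left(b + b\right)^{2} = -2 + \left(2 b\right)^{2} = -2 + 4 b^{2}$)
$O = - \frac{36}{5}$ ($O = - \frac{12 \left(4 - 1\right)}{5} = - \frac{12 \cdot 3}{5} = \left(- \frac{1}{5}\right) 36 = - \frac{36}{5} \approx -7.2$)
$\left(H{\left(8,5 \right)} + O\right) \left(\frac{172}{-134} + \left(5 - 99\right)\right) = \left(\left(-2 + 4 \cdot 8^{2}\right) - \frac{36}{5}\right) \left(\frac{172}{-134} + \left(5 - 99\right)\right) = \left(\left(-2 + 4 \cdot 64\right) - \frac{36}{5}\right) \left(172 \left(- \frac{1}{134}\right) + \left(5 - 99\right)\right) = \left(\left(-2 + 256\right) - \frac{36}{5}\right) \left(- \frac{86}{67} - 94\right) = \left(254 - \frac{36}{5}\right) \left(- \frac{6384}{67}\right) = \frac{1234}{5} \left(- \frac{6384}{67}\right) = - \frac{7877856}{335}$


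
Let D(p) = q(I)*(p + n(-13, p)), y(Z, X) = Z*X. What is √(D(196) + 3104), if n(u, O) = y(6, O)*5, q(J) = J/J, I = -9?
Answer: 6*√255 ≈ 95.812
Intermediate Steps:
y(Z, X) = X*Z
q(J) = 1
n(u, O) = 30*O (n(u, O) = (O*6)*5 = (6*O)*5 = 30*O)
D(p) = 31*p (D(p) = 1*(p + 30*p) = 1*(31*p) = 31*p)
√(D(196) + 3104) = √(31*196 + 3104) = √(6076 + 3104) = √9180 = 6*√255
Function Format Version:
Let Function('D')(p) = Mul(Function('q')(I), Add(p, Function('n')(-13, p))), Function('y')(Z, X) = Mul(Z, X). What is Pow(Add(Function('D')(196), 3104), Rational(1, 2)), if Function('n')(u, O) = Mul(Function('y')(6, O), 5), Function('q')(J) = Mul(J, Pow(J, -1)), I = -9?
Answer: Mul(6, Pow(255, Rational(1, 2))) ≈ 95.812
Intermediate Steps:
Function('y')(Z, X) = Mul(X, Z)
Function('q')(J) = 1
Function('n')(u, O) = Mul(30, O) (Function('n')(u, O) = Mul(Mul(O, 6), 5) = Mul(Mul(6, O), 5) = Mul(30, O))
Function('D')(p) = Mul(31, p) (Function('D')(p) = Mul(1, Add(p, Mul(30, p))) = Mul(1, Mul(31, p)) = Mul(31, p))
Pow(Add(Function('D')(196), 3104), Rational(1, 2)) = Pow(Add(Mul(31, 196), 3104), Rational(1, 2)) = Pow(Add(6076, 3104), Rational(1, 2)) = Pow(9180, Rational(1, 2)) = Mul(6, Pow(255, Rational(1, 2)))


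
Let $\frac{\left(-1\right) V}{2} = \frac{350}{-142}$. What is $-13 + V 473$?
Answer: $\frac{164627}{71} \approx 2318.7$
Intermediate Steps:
$V = \frac{350}{71}$ ($V = - 2 \frac{350}{-142} = - 2 \cdot 350 \left(- \frac{1}{142}\right) = \left(-2\right) \left(- \frac{175}{71}\right) = \frac{350}{71} \approx 4.9296$)
$-13 + V 473 = -13 + \frac{350}{71} \cdot 473 = -13 + \frac{165550}{71} = \frac{164627}{71}$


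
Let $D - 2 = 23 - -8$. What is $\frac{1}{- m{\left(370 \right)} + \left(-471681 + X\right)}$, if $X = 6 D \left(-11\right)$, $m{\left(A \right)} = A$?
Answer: $- \frac{1}{474229} \approx -2.1087 \cdot 10^{-6}$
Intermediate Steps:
$D = 33$ ($D = 2 + \left(23 - -8\right) = 2 + \left(23 + 8\right) = 2 + 31 = 33$)
$X = -2178$ ($X = 6 \cdot 33 \left(-11\right) = 198 \left(-11\right) = -2178$)
$\frac{1}{- m{\left(370 \right)} + \left(-471681 + X\right)} = \frac{1}{\left(-1\right) 370 - 473859} = \frac{1}{-370 - 473859} = \frac{1}{-474229} = - \frac{1}{474229}$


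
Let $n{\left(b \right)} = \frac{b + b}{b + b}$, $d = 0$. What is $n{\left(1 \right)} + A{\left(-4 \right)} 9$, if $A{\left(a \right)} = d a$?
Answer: $1$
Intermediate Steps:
$n{\left(b \right)} = 1$ ($n{\left(b \right)} = \frac{2 b}{2 b} = 2 b \frac{1}{2 b} = 1$)
$A{\left(a \right)} = 0$ ($A{\left(a \right)} = 0 a = 0$)
$n{\left(1 \right)} + A{\left(-4 \right)} 9 = 1 + 0 \cdot 9 = 1 + 0 = 1$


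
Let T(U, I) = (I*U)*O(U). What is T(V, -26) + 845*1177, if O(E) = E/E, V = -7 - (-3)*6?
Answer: 994279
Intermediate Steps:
V = 11 (V = -7 - 1*(-18) = -7 + 18 = 11)
O(E) = 1
T(U, I) = I*U (T(U, I) = (I*U)*1 = I*U)
T(V, -26) + 845*1177 = -26*11 + 845*1177 = -286 + 994565 = 994279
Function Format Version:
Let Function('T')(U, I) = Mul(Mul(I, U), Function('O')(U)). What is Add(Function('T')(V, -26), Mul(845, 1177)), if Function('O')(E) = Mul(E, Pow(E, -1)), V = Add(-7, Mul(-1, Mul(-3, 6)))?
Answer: 994279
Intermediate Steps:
V = 11 (V = Add(-7, Mul(-1, -18)) = Add(-7, 18) = 11)
Function('O')(E) = 1
Function('T')(U, I) = Mul(I, U) (Function('T')(U, I) = Mul(Mul(I, U), 1) = Mul(I, U))
Add(Function('T')(V, -26), Mul(845, 1177)) = Add(Mul(-26, 11), Mul(845, 1177)) = Add(-286, 994565) = 994279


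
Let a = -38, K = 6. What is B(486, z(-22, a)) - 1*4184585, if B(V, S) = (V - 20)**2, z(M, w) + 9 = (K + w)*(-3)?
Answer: -3967429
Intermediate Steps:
z(M, w) = -27 - 3*w (z(M, w) = -9 + (6 + w)*(-3) = -9 + (-18 - 3*w) = -27 - 3*w)
B(V, S) = (-20 + V)**2
B(486, z(-22, a)) - 1*4184585 = (-20 + 486)**2 - 1*4184585 = 466**2 - 4184585 = 217156 - 4184585 = -3967429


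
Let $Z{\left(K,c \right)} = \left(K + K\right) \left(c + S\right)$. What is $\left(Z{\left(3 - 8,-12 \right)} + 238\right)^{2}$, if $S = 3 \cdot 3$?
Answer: $71824$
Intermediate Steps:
$S = 9$
$Z{\left(K,c \right)} = 2 K \left(9 + c\right)$ ($Z{\left(K,c \right)} = \left(K + K\right) \left(c + 9\right) = 2 K \left(9 + c\right)$)
$\left(Z{\left(3 - 8,-12 \right)} + 238\right)^{2} = \left(2 \left(3 - 8\right) \left(9 - 12\right) + 238\right)^{2} = \left(2 \left(-5\right) \left(-3\right) + 238\right)^{2} = \left(30 + 238\right)^{2} = 268^{2} = 71824$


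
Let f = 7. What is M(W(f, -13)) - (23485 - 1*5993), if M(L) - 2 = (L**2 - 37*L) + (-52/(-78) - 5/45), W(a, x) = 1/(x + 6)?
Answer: -7710505/441 ≈ -17484.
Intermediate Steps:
W(a, x) = 1/(6 + x)
M(L) = 23/9 + L**2 - 37*L (M(L) = 2 + ((L**2 - 37*L) + (-52/(-78) - 5/45)) = 2 + ((L**2 - 37*L) + (-52*(-1/78) - 5*1/45)) = 2 + ((L**2 - 37*L) + (2/3 - 1/9)) = 2 + ((L**2 - 37*L) + 5/9) = 2 + (5/9 + L**2 - 37*L) = 23/9 + L**2 - 37*L)
M(W(f, -13)) - (23485 - 1*5993) = (23/9 + (1/(6 - 13))**2 - 37/(6 - 13)) - (23485 - 1*5993) = (23/9 + (1/(-7))**2 - 37/(-7)) - (23485 - 5993) = (23/9 + (-1/7)**2 - 37*(-1/7)) - 1*17492 = (23/9 + 1/49 + 37/7) - 17492 = 3467/441 - 17492 = -7710505/441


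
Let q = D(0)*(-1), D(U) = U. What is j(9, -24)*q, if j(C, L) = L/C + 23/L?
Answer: 0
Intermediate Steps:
q = 0 (q = 0*(-1) = 0)
j(C, L) = 23/L + L/C
j(9, -24)*q = (23/(-24) - 24/9)*0 = (23*(-1/24) - 24*1/9)*0 = (-23/24 - 8/3)*0 = -29/8*0 = 0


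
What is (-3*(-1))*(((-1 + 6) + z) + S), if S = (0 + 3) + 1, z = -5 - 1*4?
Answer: 0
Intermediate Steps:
z = -9 (z = -5 - 4 = -9)
S = 4 (S = 3 + 1 = 4)
(-3*(-1))*(((-1 + 6) + z) + S) = (-3*(-1))*(((-1 + 6) - 9) + 4) = 3*((5 - 9) + 4) = 3*(-4 + 4) = 3*0 = 0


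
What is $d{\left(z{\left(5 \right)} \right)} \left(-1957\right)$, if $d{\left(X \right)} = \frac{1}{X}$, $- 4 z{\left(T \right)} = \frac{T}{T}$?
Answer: $7828$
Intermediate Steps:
$z{\left(T \right)} = - \frac{1}{4}$ ($z{\left(T \right)} = - \frac{T \frac{1}{T}}{4} = \left(- \frac{1}{4}\right) 1 = - \frac{1}{4}$)
$d{\left(z{\left(5 \right)} \right)} \left(-1957\right) = \frac{1}{- \frac{1}{4}} \left(-1957\right) = \left(-4\right) \left(-1957\right) = 7828$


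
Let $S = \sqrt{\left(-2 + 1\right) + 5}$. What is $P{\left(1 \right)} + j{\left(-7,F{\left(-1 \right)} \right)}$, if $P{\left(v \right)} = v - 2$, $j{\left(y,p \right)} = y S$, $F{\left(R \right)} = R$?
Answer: $-15$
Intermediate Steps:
$S = 2$ ($S = \sqrt{-1 + 5} = \sqrt{4} = 2$)
$j{\left(y,p \right)} = 2 y$ ($j{\left(y,p \right)} = y 2 = 2 y$)
$P{\left(v \right)} = -2 + v$
$P{\left(1 \right)} + j{\left(-7,F{\left(-1 \right)} \right)} = \left(-2 + 1\right) + 2 \left(-7\right) = -1 - 14 = -15$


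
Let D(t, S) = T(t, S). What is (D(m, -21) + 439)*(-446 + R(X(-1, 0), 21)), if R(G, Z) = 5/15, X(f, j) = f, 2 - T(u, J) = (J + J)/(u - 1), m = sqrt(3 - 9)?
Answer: -193865 + 2674*I*sqrt(6) ≈ -1.9387e+5 + 6549.9*I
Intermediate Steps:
m = I*sqrt(6) (m = sqrt(-6) = I*sqrt(6) ≈ 2.4495*I)
T(u, J) = 2 - 2*J/(-1 + u) (T(u, J) = 2 - (J + J)/(u - 1) = 2 - 2*J/(-1 + u))
D(t, S) = 2*(-1 + t - S)/(-1 + t)
R(G, Z) = 1/3 (R(G, Z) = 5*(1/15) = 1/3)
(D(m, -21) + 439)*(-446 + R(X(-1, 0), 21)) = (2*(-1 + I*sqrt(6) - 1*(-21))/(-1 + I*sqrt(6)) + 439)*(-446 + 1/3) = (2*(-1 + I*sqrt(6) + 21)/(-1 + I*sqrt(6)) + 439)*(-1337/3) = (2*(20 + I*sqrt(6))/(-1 + I*sqrt(6)) + 439)*(-1337/3) = (439 + 2*(20 + I*sqrt(6))/(-1 + I*sqrt(6)))*(-1337/3) = -586943/3 - 2674*(20 + I*sqrt(6))/(3*(-1 + I*sqrt(6)))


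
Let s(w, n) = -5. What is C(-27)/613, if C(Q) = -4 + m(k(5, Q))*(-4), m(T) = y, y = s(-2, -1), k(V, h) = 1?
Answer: 16/613 ≈ 0.026101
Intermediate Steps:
y = -5
m(T) = -5
C(Q) = 16 (C(Q) = -4 - 5*(-4) = -4 + 20 = 16)
C(-27)/613 = 16/613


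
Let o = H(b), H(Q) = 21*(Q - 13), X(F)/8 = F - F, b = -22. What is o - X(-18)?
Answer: -735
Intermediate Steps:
X(F) = 0 (X(F) = 8*(F - F) = 8*0 = 0)
H(Q) = -273 + 21*Q (H(Q) = 21*(-13 + Q) = -273 + 21*Q)
o = -735 (o = -273 + 21*(-22) = -273 - 462 = -735)
o - X(-18) = -735 - 1*0 = -735 + 0 = -735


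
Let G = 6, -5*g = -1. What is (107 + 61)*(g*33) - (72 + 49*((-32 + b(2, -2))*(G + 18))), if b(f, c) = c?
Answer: 205104/5 ≈ 41021.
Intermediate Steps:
g = 1/5 (g = -1/5*(-1) = 1/5 ≈ 0.20000)
(107 + 61)*(g*33) - (72 + 49*((-32 + b(2, -2))*(G + 18))) = (107 + 61)*((1/5)*33) - (72 + 49*((-32 - 2)*(6 + 18))) = 168*(33/5) - (72 + 49*(-34*24)) = 5544/5 - (72 + 49*(-816)) = 5544/5 - (72 - 39984) = 5544/5 - 1*(-39912) = 5544/5 + 39912 = 205104/5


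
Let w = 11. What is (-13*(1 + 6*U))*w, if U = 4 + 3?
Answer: -6149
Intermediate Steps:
U = 7
(-13*(1 + 6*U))*w = -13*(1 + 6*7)*11 = -13*(1 + 42)*11 = -13*43*11 = -559*11 = -6149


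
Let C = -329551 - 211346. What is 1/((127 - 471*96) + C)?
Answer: -1/585986 ≈ -1.7065e-6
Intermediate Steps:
C = -540897
1/((127 - 471*96) + C) = 1/((127 - 471*96) - 540897) = 1/((127 - 45216) - 540897) = 1/(-45089 - 540897) = 1/(-585986) = -1/585986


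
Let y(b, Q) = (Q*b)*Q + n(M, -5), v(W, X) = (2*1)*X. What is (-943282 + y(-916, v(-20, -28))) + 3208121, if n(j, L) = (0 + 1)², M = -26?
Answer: -607736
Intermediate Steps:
n(j, L) = 1 (n(j, L) = 1² = 1)
v(W, X) = 2*X
y(b, Q) = 1 + b*Q² (y(b, Q) = (Q*b)*Q + 1 = b*Q² + 1 = 1 + b*Q²)
(-943282 + y(-916, v(-20, -28))) + 3208121 = (-943282 + (1 - 916*(2*(-28))²)) + 3208121 = (-943282 + (1 - 916*(-56)²)) + 3208121 = (-943282 + (1 - 916*3136)) + 3208121 = (-943282 + (1 - 2872576)) + 3208121 = (-943282 - 2872575) + 3208121 = -3815857 + 3208121 = -607736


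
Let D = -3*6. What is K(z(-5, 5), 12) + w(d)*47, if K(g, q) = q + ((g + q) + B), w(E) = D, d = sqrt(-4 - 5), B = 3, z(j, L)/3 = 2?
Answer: -813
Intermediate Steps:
z(j, L) = 6 (z(j, L) = 3*2 = 6)
D = -18
d = 3*I (d = sqrt(-9) = 3*I ≈ 3.0*I)
w(E) = -18
K(g, q) = 3 + g + 2*q (K(g, q) = q + ((g + q) + 3) = q + (3 + g + q) = 3 + g + 2*q)
K(z(-5, 5), 12) + w(d)*47 = (3 + 6 + 2*12) - 18*47 = (3 + 6 + 24) - 846 = 33 - 846 = -813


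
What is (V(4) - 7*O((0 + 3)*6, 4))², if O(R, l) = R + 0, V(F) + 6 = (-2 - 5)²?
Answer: 6889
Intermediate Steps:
V(F) = 43 (V(F) = -6 + (-2 - 5)² = -6 + (-7)² = -6 + 49 = 43)
O(R, l) = R
(V(4) - 7*O((0 + 3)*6, 4))² = (43 - 7*(0 + 3)*6)² = (43 - 21*6)² = (43 - 7*18)² = (43 - 126)² = (-83)² = 6889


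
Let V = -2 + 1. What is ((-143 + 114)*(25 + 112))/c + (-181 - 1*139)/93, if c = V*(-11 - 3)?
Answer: -373969/1302 ≈ -287.23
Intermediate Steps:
V = -1
c = 14 (c = -(-11 - 3) = -1*(-14) = 14)
((-143 + 114)*(25 + 112))/c + (-181 - 1*139)/93 = ((-143 + 114)*(25 + 112))/14 + (-181 - 1*139)/93 = -29*137*(1/14) + (-181 - 139)*(1/93) = -3973*1/14 - 320*1/93 = -3973/14 - 320/93 = -373969/1302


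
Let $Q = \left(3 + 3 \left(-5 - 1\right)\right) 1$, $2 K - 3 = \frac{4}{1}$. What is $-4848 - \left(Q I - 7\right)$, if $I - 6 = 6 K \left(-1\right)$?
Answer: $-5066$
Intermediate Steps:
$K = \frac{7}{2}$ ($K = \frac{3}{2} + \frac{4 \cdot 1^{-1}}{2} = \frac{3}{2} + \frac{4 \cdot 1}{2} = \frac{3}{2} + \frac{1}{2} \cdot 4 = \frac{3}{2} + 2 = \frac{7}{2} \approx 3.5$)
$I = -15$ ($I = 6 + 6 \cdot \frac{7}{2} \left(-1\right) = 6 + 21 \left(-1\right) = 6 - 21 = -15$)
$Q = -15$ ($Q = \left(3 + 3 \left(-6\right)\right) 1 = \left(3 - 18\right) 1 = \left(-15\right) 1 = -15$)
$-4848 - \left(Q I - 7\right) = -4848 - \left(\left(-15\right) \left(-15\right) - 7\right) = -4848 - \left(225 - 7\right) = -4848 - 218 = -5066$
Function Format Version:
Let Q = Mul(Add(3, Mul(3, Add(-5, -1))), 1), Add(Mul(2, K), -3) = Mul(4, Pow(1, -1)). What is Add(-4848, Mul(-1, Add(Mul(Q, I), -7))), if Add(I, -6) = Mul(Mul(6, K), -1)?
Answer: -5066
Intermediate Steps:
K = Rational(7, 2) (K = Add(Rational(3, 2), Mul(Rational(1, 2), Mul(4, Pow(1, -1)))) = Add(Rational(3, 2), Mul(Rational(1, 2), Mul(4, 1))) = Add(Rational(3, 2), Mul(Rational(1, 2), 4)) = Add(Rational(3, 2), 2) = Rational(7, 2) ≈ 3.5000)
I = -15 (I = Add(6, Mul(Mul(6, Rational(7, 2)), -1)) = Add(6, Mul(21, -1)) = Add(6, -21) = -15)
Q = -15 (Q = Mul(Add(3, Mul(3, -6)), 1) = Mul(Add(3, -18), 1) = Mul(-15, 1) = -15)
Add(-4848, Mul(-1, Add(Mul(Q, I), -7))) = Add(-4848, Mul(-1, Add(Mul(-15, -15), -7))) = Add(-4848, Mul(-1, Add(225, -7))) = Add(-4848, Mul(-1, 218)) = Add(-4848, -218) = -5066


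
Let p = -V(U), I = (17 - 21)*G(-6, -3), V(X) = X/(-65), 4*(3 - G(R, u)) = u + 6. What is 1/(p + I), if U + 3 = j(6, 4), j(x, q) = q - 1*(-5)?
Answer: -65/579 ≈ -0.11226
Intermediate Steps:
j(x, q) = 5 + q (j(x, q) = q + 5 = 5 + q)
G(R, u) = 3/2 - u/4 (G(R, u) = 3 - (u + 6)/4 = 3 - (6 + u)/4 = 3 + (-3/2 - u/4) = 3/2 - u/4)
U = 6 (U = -3 + (5 + 4) = -3 + 9 = 6)
V(X) = -X/65 (V(X) = X*(-1/65) = -X/65)
I = -9 (I = (17 - 21)*(3/2 - ¼*(-3)) = -4*(3/2 + ¾) = -4*9/4 = -9)
p = 6/65 (p = -(-1)*6/65 = -1*(-6/65) = 6/65 ≈ 0.092308)
1/(p + I) = 1/(6/65 - 9) = 1/(-579/65) = -65/579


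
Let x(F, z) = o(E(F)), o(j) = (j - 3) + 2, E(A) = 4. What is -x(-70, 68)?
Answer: -3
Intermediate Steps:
o(j) = -1 + j (o(j) = (-3 + j) + 2 = -1 + j)
x(F, z) = 3 (x(F, z) = -1 + 4 = 3)
-x(-70, 68) = -1*3 = -3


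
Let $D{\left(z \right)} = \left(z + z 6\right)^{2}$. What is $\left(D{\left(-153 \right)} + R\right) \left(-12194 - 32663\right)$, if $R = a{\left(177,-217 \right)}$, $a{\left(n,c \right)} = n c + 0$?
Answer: $-49729905624$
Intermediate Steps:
$a{\left(n,c \right)} = c n$ ($a{\left(n,c \right)} = c n + 0 = c n$)
$R = -38409$ ($R = \left(-217\right) 177 = -38409$)
$D{\left(z \right)} = 49 z^{2}$ ($D{\left(z \right)} = \left(z + 6 z\right)^{2} = \left(7 z\right)^{2} = 49 z^{2}$)
$\left(D{\left(-153 \right)} + R\right) \left(-12194 - 32663\right) = \left(49 \left(-153\right)^{2} - 38409\right) \left(-12194 - 32663\right) = \left(49 \cdot 23409 - 38409\right) \left(-44857\right) = \left(1147041 - 38409\right) \left(-44857\right) = 1108632 \left(-44857\right) = -49729905624$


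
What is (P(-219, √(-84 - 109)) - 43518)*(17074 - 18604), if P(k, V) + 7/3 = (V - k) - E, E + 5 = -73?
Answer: 66131700 - 1530*I*√193 ≈ 6.6132e+7 - 21255.0*I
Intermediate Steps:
E = -78 (E = -5 - 73 = -78)
P(k, V) = 227/3 + V - k (P(k, V) = -7/3 + ((V - k) - 1*(-78)) = -7/3 + ((V - k) + 78) = -7/3 + (78 + V - k) = 227/3 + V - k)
(P(-219, √(-84 - 109)) - 43518)*(17074 - 18604) = ((227/3 + √(-84 - 109) - 1*(-219)) - 43518)*(17074 - 18604) = ((227/3 + √(-193) + 219) - 43518)*(-1530) = ((227/3 + I*√193 + 219) - 43518)*(-1530) = ((884/3 + I*√193) - 43518)*(-1530) = (-129670/3 + I*√193)*(-1530) = 66131700 - 1530*I*√193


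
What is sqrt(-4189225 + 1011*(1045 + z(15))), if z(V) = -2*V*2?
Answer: I*sqrt(3193390) ≈ 1787.0*I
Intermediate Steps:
z(V) = -4*V
sqrt(-4189225 + 1011*(1045 + z(15))) = sqrt(-4189225 + 1011*(1045 - 4*15)) = sqrt(-4189225 + 1011*(1045 - 60)) = sqrt(-4189225 + 1011*985) = sqrt(-4189225 + 995835) = sqrt(-3193390) = I*sqrt(3193390)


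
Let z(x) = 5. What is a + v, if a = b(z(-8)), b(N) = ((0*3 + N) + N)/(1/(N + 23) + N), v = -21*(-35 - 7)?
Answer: 124642/141 ≈ 883.99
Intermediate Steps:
v = 882 (v = -21*(-42) = 882)
b(N) = 2*N/(N + 1/(23 + N)) (b(N) = ((0 + N) + N)/(1/(23 + N) + N) = (N + N)/(N + 1/(23 + N)) = (2*N)/(N + 1/(23 + N)) = 2*N/(N + 1/(23 + N)))
a = 280/141 (a = 2*5*(23 + 5)/(1 + 5² + 23*5) = 2*5*28/(1 + 25 + 115) = 2*5*28/141 = 2*5*(1/141)*28 = 280/141 ≈ 1.9858)
a + v = 280/141 + 882 = 124642/141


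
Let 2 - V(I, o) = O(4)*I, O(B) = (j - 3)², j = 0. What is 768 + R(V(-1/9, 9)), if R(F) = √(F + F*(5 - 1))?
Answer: 768 + √15 ≈ 771.87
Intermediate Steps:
O(B) = 9 (O(B) = (0 - 3)² = (-3)² = 9)
V(I, o) = 2 - 9*I
R(F) = √5*√F (R(F) = √(F + F*4) = √(F + 4*F) = √(5*F) = √5*√F)
768 + R(V(-1/9, 9)) = 768 + √5*√(2 - (-9)/9) = 768 + √5*√(2 - 9*(-⅑)) = 768 + √5*√(2 + 1) = 768 + √5*√3 = 768 + √15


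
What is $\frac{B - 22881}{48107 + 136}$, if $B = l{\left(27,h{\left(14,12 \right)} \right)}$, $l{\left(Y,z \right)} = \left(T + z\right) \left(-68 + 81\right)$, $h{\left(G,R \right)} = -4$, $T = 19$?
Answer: $- \frac{7562}{16081} \approx -0.47024$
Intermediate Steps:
$l{\left(Y,z \right)} = 247 + 13 z$ ($l{\left(Y,z \right)} = \left(19 + z\right) \left(-68 + 81\right) = \left(19 + z\right) 13 = 247 + 13 z$)
$B = 195$ ($B = 247 + 13 \left(-4\right) = 247 - 52 = 195$)
$\frac{B - 22881}{48107 + 136} = \frac{195 - 22881}{48107 + 136} = - \frac{22686}{48243} = \left(-22686\right) \frac{1}{48243} = - \frac{7562}{16081}$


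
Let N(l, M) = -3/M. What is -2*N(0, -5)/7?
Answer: -6/35 ≈ -0.17143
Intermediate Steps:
-2*N(0, -5)/7 = -(-6)/(-5)/7 = -(-6)*(-1)/5*(⅐) = -2*⅗*(⅐) = -6/5*⅐ = -6/35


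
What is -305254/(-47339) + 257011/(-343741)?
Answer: 92761671485/16272355199 ≈ 5.7006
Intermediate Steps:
-305254/(-47339) + 257011/(-343741) = -305254*(-1/47339) + 257011*(-1/343741) = 305254/47339 - 257011/343741 = 92761671485/16272355199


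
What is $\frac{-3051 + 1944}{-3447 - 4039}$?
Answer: $\frac{1107}{7486} \approx 0.14788$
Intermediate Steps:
$\frac{-3051 + 1944}{-3447 - 4039} = - \frac{1107}{-7486} = \left(-1107\right) \left(- \frac{1}{7486}\right) = \frac{1107}{7486}$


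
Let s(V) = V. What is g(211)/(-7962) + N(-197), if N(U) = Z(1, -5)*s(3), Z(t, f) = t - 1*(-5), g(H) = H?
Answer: 143105/7962 ≈ 17.974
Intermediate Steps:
Z(t, f) = 5 + t (Z(t, f) = t + 5 = 5 + t)
N(U) = 18 (N(U) = (5 + 1)*3 = 6*3 = 18)
g(211)/(-7962) + N(-197) = 211/(-7962) + 18 = 211*(-1/7962) + 18 = -211/7962 + 18 = 143105/7962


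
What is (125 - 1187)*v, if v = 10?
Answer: -10620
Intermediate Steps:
(125 - 1187)*v = (125 - 1187)*10 = -1062*10 = -10620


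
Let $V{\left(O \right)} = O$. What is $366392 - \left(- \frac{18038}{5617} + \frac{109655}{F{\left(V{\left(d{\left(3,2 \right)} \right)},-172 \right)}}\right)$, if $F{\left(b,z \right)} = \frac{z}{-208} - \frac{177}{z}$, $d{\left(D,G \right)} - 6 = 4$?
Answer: $\frac{716364963944}{2331055} \approx 3.0731 \cdot 10^{5}$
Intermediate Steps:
$d{\left(D,G \right)} = 10$ ($d{\left(D,G \right)} = 6 + 4 = 10$)
$F{\left(b,z \right)} = - \frac{177}{z} - \frac{z}{208}$ ($F{\left(b,z \right)} = z \left(- \frac{1}{208}\right) - \frac{177}{z} = - \frac{z}{208} - \frac{177}{z} = - \frac{177}{z} - \frac{z}{208}$)
$366392 - \left(- \frac{18038}{5617} + \frac{109655}{F{\left(V{\left(d{\left(3,2 \right)} \right)},-172 \right)}}\right) = 366392 - \left(- \frac{18038}{5617} + \frac{109655}{- \frac{177}{-172} - - \frac{43}{52}}\right) = 366392 - \left(- \frac{18038}{5617} + \frac{109655}{\left(-177\right) \left(- \frac{1}{172}\right) + \frac{43}{52}}\right) = 366392 + \left(- \frac{109655}{\frac{177}{172} + \frac{43}{52}} + \frac{18038}{5617}\right) = 366392 + \left(- \frac{109655}{\frac{2075}{1118}} + \frac{18038}{5617}\right) = 366392 + \left(\left(-109655\right) \frac{1118}{2075} + \frac{18038}{5617}\right) = 366392 + \left(- \frac{24518858}{415} + \frac{18038}{5617}\right) = 366392 - \frac{137714939616}{2331055} = \frac{716364963944}{2331055}$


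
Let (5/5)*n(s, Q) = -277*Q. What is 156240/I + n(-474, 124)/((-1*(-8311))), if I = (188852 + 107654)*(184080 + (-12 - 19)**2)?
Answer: -134609146977212/32570670530429 ≈ -4.1328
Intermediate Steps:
n(s, Q) = -277*Q
I = 54865766746 (I = 296506*(184080 + (-31)**2) = 296506*(184080 + 961) = 296506*185041 = 54865766746)
156240/I + n(-474, 124)/((-1*(-8311))) = 156240/54865766746 + (-277*124)/((-1*(-8311))) = 156240*(1/54865766746) - 34348/8311 = 11160/3918983339 - 34348*1/8311 = 11160/3918983339 - 34348/8311 = -134609146977212/32570670530429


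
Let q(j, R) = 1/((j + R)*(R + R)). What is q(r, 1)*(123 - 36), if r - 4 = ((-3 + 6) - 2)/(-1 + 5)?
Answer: 58/7 ≈ 8.2857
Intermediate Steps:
r = 17/4 (r = 4 + ((-3 + 6) - 2)/(-1 + 5) = 4 + (3 - 2)/4 = 4 + 1*(¼) = 4 + ¼ = 17/4 ≈ 4.2500)
q(j, R) = 1/(2*R*(R + j)) (q(j, R) = 1/((R + j)*(2*R)) = 1/(2*R*(R + j)))
q(r, 1)*(123 - 36) = ((½)/(1*(1 + 17/4)))*(123 - 36) = ((½)*1/(21/4))*87 = ((½)*1*(4/21))*87 = (2/21)*87 = 58/7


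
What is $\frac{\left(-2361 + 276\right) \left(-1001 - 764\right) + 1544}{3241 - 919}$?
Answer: $\frac{3681569}{2322} \approx 1585.5$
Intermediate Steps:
$\frac{\left(-2361 + 276\right) \left(-1001 - 764\right) + 1544}{3241 - 919} = \frac{\left(-2085\right) \left(-1765\right) + 1544}{2322} = \left(3680025 + 1544\right) \frac{1}{2322} = 3681569 \cdot \frac{1}{2322} = \frac{3681569}{2322}$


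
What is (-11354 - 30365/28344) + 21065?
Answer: 275218219/28344 ≈ 9709.9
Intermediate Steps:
(-11354 - 30365/28344) + 21065 = -321848141/28344 + 21065 = 275218219/28344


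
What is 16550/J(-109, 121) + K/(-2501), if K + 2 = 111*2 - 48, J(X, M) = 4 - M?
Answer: -41411674/292617 ≈ -141.52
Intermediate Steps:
K = 172 (K = -2 + (111*2 - 48) = -2 + (222 - 48) = -2 + 174 = 172)
16550/J(-109, 121) + K/(-2501) = 16550/(4 - 1*121) + 172/(-2501) = 16550/(4 - 121) + 172*(-1/2501) = 16550/(-117) - 172/2501 = 16550*(-1/117) - 172/2501 = -16550/117 - 172/2501 = -41411674/292617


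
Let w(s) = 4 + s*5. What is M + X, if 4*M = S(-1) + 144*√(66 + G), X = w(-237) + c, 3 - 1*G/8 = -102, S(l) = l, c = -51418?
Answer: -210397/4 + 36*√906 ≈ -51516.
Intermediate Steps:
w(s) = 4 + 5*s
G = 840 (G = 24 - 8*(-102) = 24 + 816 = 840)
X = -52599 (X = (4 + 5*(-237)) - 51418 = (4 - 1185) - 51418 = -1181 - 51418 = -52599)
M = -¼ + 36*√906 (M = (-1 + 144*√(66 + 840))/4 = (-1 + 144*√906)/4 = -¼ + 36*√906 ≈ 1083.3)
M + X = (-¼ + 36*√906) - 52599 = -210397/4 + 36*√906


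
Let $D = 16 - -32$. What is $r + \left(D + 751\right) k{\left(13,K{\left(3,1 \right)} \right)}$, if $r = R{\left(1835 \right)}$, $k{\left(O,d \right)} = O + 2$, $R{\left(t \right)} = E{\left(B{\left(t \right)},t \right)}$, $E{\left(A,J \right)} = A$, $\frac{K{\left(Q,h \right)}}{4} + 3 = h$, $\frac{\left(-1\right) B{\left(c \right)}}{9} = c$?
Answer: $-4530$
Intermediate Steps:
$D = 48$ ($D = 16 + 32 = 48$)
$B{\left(c \right)} = - 9 c$
$K{\left(Q,h \right)} = -12 + 4 h$
$R{\left(t \right)} = - 9 t$
$k{\left(O,d \right)} = 2 + O$
$r = -16515$ ($r = \left(-9\right) 1835 = -16515$)
$r + \left(D + 751\right) k{\left(13,K{\left(3,1 \right)} \right)} = -16515 + \left(48 + 751\right) \left(2 + 13\right) = -16515 + 799 \cdot 15 = -16515 + 11985 = -4530$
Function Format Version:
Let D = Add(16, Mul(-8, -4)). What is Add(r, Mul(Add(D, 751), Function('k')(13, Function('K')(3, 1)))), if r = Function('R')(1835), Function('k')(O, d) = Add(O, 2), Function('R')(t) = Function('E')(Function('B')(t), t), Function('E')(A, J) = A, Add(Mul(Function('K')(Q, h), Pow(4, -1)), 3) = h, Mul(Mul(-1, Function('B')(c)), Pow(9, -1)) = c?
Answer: -4530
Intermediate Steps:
D = 48 (D = Add(16, 32) = 48)
Function('B')(c) = Mul(-9, c)
Function('K')(Q, h) = Add(-12, Mul(4, h))
Function('R')(t) = Mul(-9, t)
Function('k')(O, d) = Add(2, O)
r = -16515 (r = Mul(-9, 1835) = -16515)
Add(r, Mul(Add(D, 751), Function('k')(13, Function('K')(3, 1)))) = Add(-16515, Mul(Add(48, 751), Add(2, 13))) = Add(-16515, Mul(799, 15)) = Add(-16515, 11985) = -4530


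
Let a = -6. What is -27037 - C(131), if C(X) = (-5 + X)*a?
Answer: -26281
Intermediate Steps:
C(X) = 30 - 6*X (C(X) = (-5 + X)*(-6) = 30 - 6*X)
-27037 - C(131) = -27037 - (30 - 6*131) = -27037 - (30 - 786) = -27037 - 1*(-756) = -27037 + 756 = -26281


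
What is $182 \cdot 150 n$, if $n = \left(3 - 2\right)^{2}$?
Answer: $27300$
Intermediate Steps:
$n = 1$ ($n = 1^{2} = 1$)
$182 \cdot 150 n = 182 \cdot 150 \cdot 1 = 27300 \cdot 1 = 27300$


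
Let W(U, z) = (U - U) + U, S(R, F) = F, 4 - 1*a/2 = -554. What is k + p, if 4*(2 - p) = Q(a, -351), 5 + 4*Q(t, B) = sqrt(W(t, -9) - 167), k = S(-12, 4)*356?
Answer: 22821/16 - sqrt(949)/16 ≈ 1424.4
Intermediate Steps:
a = 1116 (a = 8 - 2*(-554) = 8 + 1108 = 1116)
W(U, z) = U (W(U, z) = 0 + U = U)
k = 1424 (k = 4*356 = 1424)
Q(t, B) = -5/4 + sqrt(-167 + t)/4 (Q(t, B) = -5/4 + sqrt(t - 167)/4 = -5/4 + sqrt(-167 + t)/4)
p = 37/16 - sqrt(949)/16 (p = 2 - (-5/4 + sqrt(-167 + 1116)/4)/4 = 2 - (-5/4 + sqrt(949)/4)/4 = 2 + (5/16 - sqrt(949)/16) = 37/16 - sqrt(949)/16 ≈ 0.38713)
k + p = 1424 + (37/16 - sqrt(949)/16) = 22821/16 - sqrt(949)/16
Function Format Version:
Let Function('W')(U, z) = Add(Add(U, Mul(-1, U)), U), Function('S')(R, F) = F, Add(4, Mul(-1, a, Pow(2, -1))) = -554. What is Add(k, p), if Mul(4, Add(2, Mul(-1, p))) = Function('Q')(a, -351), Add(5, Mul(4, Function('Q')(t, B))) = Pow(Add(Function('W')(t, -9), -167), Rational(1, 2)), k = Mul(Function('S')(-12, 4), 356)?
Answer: Add(Rational(22821, 16), Mul(Rational(-1, 16), Pow(949, Rational(1, 2)))) ≈ 1424.4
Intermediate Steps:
a = 1116 (a = Add(8, Mul(-2, -554)) = Add(8, 1108) = 1116)
Function('W')(U, z) = U (Function('W')(U, z) = Add(0, U) = U)
k = 1424 (k = Mul(4, 356) = 1424)
Function('Q')(t, B) = Add(Rational(-5, 4), Mul(Rational(1, 4), Pow(Add(-167, t), Rational(1, 2)))) (Function('Q')(t, B) = Add(Rational(-5, 4), Mul(Rational(1, 4), Pow(Add(t, -167), Rational(1, 2)))) = Add(Rational(-5, 4), Mul(Rational(1, 4), Pow(Add(-167, t), Rational(1, 2)))))
p = Add(Rational(37, 16), Mul(Rational(-1, 16), Pow(949, Rational(1, 2)))) (p = Add(2, Mul(Rational(-1, 4), Add(Rational(-5, 4), Mul(Rational(1, 4), Pow(Add(-167, 1116), Rational(1, 2)))))) = Add(2, Mul(Rational(-1, 4), Add(Rational(-5, 4), Mul(Rational(1, 4), Pow(949, Rational(1, 2)))))) = Add(2, Add(Rational(5, 16), Mul(Rational(-1, 16), Pow(949, Rational(1, 2))))) = Add(Rational(37, 16), Mul(Rational(-1, 16), Pow(949, Rational(1, 2)))) ≈ 0.38713)
Add(k, p) = Add(1424, Add(Rational(37, 16), Mul(Rational(-1, 16), Pow(949, Rational(1, 2))))) = Add(Rational(22821, 16), Mul(Rational(-1, 16), Pow(949, Rational(1, 2))))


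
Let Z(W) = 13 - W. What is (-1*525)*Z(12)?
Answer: -525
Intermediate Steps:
(-1*525)*Z(12) = (-1*525)*(13 - 1*12) = -525*(13 - 12) = -525*1 = -525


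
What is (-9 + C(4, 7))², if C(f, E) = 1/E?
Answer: 3844/49 ≈ 78.449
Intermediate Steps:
(-9 + C(4, 7))² = (-9 + 1/7)² = (-9 + ⅐)² = (-62/7)² = 3844/49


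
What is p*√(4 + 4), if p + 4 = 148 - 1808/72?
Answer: 2140*√2/9 ≈ 336.27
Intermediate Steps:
p = 1070/9 (p = -4 + (148 - 1808/72) = -4 + (148 - 1*226/9) = -4 + (148 - 226/9) = -4 + 1106/9 = 1070/9 ≈ 118.89)
p*√(4 + 4) = 1070*√(4 + 4)/9 = 1070*√8/9 = 1070*(2*√2)/9 = 2140*√2/9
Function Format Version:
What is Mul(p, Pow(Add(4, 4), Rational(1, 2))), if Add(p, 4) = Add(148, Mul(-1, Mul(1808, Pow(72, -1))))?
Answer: Mul(Rational(2140, 9), Pow(2, Rational(1, 2))) ≈ 336.27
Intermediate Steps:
p = Rational(1070, 9) (p = Add(-4, Add(148, Mul(-1, Mul(1808, Pow(72, -1))))) = Add(-4, Add(148, Mul(-1, Mul(1808, Rational(1, 72))))) = Add(-4, Add(148, Mul(-1, Rational(226, 9)))) = Add(-4, Add(148, Rational(-226, 9))) = Add(-4, Rational(1106, 9)) = Rational(1070, 9) ≈ 118.89)
Mul(p, Pow(Add(4, 4), Rational(1, 2))) = Mul(Rational(1070, 9), Pow(Add(4, 4), Rational(1, 2))) = Mul(Rational(1070, 9), Pow(8, Rational(1, 2))) = Mul(Rational(1070, 9), Mul(2, Pow(2, Rational(1, 2)))) = Mul(Rational(2140, 9), Pow(2, Rational(1, 2)))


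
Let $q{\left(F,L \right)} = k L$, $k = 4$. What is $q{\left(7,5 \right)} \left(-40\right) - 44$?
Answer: $-844$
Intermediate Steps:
$q{\left(F,L \right)} = 4 L$
$q{\left(7,5 \right)} \left(-40\right) - 44 = 4 \cdot 5 \left(-40\right) - 44 = 20 \left(-40\right) - 44 = -800 - 44 = -844$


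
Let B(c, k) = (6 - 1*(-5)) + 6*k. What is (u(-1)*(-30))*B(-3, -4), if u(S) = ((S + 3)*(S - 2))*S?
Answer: 2340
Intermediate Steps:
B(c, k) = 11 + 6*k (B(c, k) = (6 + 5) + 6*k = 11 + 6*k)
u(S) = S*(-2 + S)*(3 + S) (u(S) = ((3 + S)*(-2 + S))*S = ((-2 + S)*(3 + S))*S = S*(-2 + S)*(3 + S))
(u(-1)*(-30))*B(-3, -4) = (-(-6 - 1 + (-1)²)*(-30))*(11 + 6*(-4)) = (-(-6 - 1 + 1)*(-30))*(11 - 24) = (-1*(-6)*(-30))*(-13) = (6*(-30))*(-13) = -180*(-13) = 2340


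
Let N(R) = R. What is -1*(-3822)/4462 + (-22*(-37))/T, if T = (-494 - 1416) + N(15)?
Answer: 1805311/4227745 ≈ 0.42702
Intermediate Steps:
T = -1895 (T = (-494 - 1416) + 15 = -1910 + 15 = -1895)
-1*(-3822)/4462 + (-22*(-37))/T = -1*(-3822)/4462 - 22*(-37)/(-1895) = 3822*(1/4462) + 814*(-1/1895) = 1911/2231 - 814/1895 = 1805311/4227745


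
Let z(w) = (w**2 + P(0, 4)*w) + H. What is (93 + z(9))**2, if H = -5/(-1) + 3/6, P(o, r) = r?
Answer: 185761/4 ≈ 46440.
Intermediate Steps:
H = 11/2 (H = -5*(-1) + 3*(1/6) = 5 + 1/2 = 11/2 ≈ 5.5000)
z(w) = 11/2 + w**2 + 4*w (z(w) = (w**2 + 4*w) + 11/2 = 11/2 + w**2 + 4*w)
(93 + z(9))**2 = (93 + (11/2 + 9**2 + 4*9))**2 = (93 + (11/2 + 81 + 36))**2 = (93 + 245/2)**2 = (431/2)**2 = 185761/4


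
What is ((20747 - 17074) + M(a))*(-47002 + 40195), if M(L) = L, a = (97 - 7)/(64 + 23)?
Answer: -725265429/29 ≈ -2.5009e+7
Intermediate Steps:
a = 30/29 (a = 90/87 = 90*(1/87) = 30/29 ≈ 1.0345)
((20747 - 17074) + M(a))*(-47002 + 40195) = ((20747 - 17074) + 30/29)*(-47002 + 40195) = (3673 + 30/29)*(-6807) = (106547/29)*(-6807) = -725265429/29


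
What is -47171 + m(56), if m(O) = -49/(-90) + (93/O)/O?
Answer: -6656690503/141120 ≈ -47170.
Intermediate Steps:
m(O) = 49/90 + 93/O² (m(O) = -49*(-1/90) + 93/O² = 49/90 + 93/O²)
-47171 + m(56) = -47171 + (49/90 + 93/56²) = -47171 + (49/90 + 93*(1/3136)) = -47171 + (49/90 + 93/3136) = -47171 + 81017/141120 = -6656690503/141120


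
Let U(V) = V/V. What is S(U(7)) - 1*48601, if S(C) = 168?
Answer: -48433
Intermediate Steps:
U(V) = 1
S(U(7)) - 1*48601 = 168 - 1*48601 = 168 - 48601 = -48433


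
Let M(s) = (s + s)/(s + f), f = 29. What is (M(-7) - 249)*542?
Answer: -1488332/11 ≈ -1.3530e+5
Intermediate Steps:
M(s) = 2*s/(29 + s) (M(s) = (s + s)/(s + 29) = (2*s)/(29 + s) = 2*s/(29 + s))
(M(-7) - 249)*542 = (2*(-7)/(29 - 7) - 249)*542 = (2*(-7)/22 - 249)*542 = (2*(-7)*(1/22) - 249)*542 = (-7/11 - 249)*542 = -2746/11*542 = -1488332/11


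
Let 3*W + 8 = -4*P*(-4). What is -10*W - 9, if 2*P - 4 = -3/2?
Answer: -49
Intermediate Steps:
P = 5/4 (P = 2 + (-3/2)/2 = 2 + (-3*½)/2 = 2 + (½)*(-3/2) = 2 - ¾ = 5/4 ≈ 1.2500)
W = 4 (W = -8/3 + (-4*5/4*(-4))/3 = -8/3 + (-5*(-4))/3 = -8/3 + (⅓)*20 = -8/3 + 20/3 = 4)
-10*W - 9 = -10*4 - 9 = -40 - 9 = -49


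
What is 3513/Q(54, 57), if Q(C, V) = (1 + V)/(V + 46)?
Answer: 361839/58 ≈ 6238.6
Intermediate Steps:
Q(C, V) = (1 + V)/(46 + V)
3513/Q(54, 57) = 3513/(((1 + 57)/(46 + 57))) = 3513/((58/103)) = 3513/(((1/103)*58)) = 3513/(58/103) = 3513*(103/58) = 361839/58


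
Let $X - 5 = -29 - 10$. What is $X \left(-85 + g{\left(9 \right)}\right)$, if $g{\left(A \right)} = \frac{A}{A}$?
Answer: $2856$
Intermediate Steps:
$g{\left(A \right)} = 1$
$X = -34$ ($X = 5 - 39 = -34$)
$X \left(-85 + g{\left(9 \right)}\right) = - 34 \left(-85 + 1\right) = \left(-34\right) \left(-84\right) = 2856$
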